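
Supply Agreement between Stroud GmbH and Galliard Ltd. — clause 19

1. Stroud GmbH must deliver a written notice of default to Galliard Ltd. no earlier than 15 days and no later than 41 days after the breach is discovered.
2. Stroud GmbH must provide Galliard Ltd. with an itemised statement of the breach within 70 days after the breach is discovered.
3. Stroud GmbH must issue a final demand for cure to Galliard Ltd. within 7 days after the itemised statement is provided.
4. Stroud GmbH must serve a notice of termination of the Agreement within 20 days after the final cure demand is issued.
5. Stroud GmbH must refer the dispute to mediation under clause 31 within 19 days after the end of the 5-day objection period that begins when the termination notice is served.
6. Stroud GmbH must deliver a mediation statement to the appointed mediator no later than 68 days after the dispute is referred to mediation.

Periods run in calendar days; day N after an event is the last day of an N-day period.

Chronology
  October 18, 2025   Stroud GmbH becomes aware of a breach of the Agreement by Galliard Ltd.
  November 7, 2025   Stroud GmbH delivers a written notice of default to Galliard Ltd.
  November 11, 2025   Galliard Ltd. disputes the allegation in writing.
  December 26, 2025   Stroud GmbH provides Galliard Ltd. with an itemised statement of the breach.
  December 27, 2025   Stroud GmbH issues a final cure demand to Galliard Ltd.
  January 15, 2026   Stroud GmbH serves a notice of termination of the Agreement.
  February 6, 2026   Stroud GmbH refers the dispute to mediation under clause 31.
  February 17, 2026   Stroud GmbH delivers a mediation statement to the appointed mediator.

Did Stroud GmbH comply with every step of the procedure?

Yes

(1) the permitted window runs from October 18, 2025 + 15 = November 2, 2025 to October 18, 2025 + 41 = November 28, 2025; done November 7, 2025, which is between those dates.
(2) due by October 18, 2025 + 70 days = December 27, 2025; done December 26, 2025 — timely.
(3) due by December 26, 2025 + 7 days = January 2, 2026; December 27, 2025 is within that limit.
(4) due by December 27, 2025 + 20 days = January 16, 2026; completed January 15, 2026, before the deadline.
(5) due by January 20, 2026 + 19 days = February 8, 2026; done February 6, 2026 — timely.
(6) due by February 6, 2026 + 68 days = April 15, 2026; completed February 17, 2026, before the deadline.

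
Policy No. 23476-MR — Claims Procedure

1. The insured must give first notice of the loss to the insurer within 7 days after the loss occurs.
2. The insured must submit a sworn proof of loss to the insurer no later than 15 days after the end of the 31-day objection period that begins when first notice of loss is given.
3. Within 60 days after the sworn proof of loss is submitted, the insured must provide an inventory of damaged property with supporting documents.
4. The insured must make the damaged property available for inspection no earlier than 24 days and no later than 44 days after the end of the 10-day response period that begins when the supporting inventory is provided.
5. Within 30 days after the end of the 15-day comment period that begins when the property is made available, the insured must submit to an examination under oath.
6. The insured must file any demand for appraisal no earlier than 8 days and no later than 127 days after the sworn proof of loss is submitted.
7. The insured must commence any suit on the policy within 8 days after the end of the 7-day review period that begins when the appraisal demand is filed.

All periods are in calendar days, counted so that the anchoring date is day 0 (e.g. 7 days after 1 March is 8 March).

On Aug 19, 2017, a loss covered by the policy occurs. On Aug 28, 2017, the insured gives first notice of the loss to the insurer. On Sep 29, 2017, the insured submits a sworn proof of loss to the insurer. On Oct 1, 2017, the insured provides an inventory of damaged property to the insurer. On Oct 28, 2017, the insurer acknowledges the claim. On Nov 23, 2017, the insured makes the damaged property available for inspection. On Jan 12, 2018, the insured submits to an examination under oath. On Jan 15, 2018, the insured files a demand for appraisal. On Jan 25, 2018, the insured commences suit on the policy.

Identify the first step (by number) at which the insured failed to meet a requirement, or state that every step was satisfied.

Step 1 — counting 7 days from Aug 19, 2017 (when the loss occurs) gives a deadline of Aug 26, 2017; not done until Aug 28, 2017, 2 days after the deadline.
No need to go further; step 1 was not satisfied.

Step 1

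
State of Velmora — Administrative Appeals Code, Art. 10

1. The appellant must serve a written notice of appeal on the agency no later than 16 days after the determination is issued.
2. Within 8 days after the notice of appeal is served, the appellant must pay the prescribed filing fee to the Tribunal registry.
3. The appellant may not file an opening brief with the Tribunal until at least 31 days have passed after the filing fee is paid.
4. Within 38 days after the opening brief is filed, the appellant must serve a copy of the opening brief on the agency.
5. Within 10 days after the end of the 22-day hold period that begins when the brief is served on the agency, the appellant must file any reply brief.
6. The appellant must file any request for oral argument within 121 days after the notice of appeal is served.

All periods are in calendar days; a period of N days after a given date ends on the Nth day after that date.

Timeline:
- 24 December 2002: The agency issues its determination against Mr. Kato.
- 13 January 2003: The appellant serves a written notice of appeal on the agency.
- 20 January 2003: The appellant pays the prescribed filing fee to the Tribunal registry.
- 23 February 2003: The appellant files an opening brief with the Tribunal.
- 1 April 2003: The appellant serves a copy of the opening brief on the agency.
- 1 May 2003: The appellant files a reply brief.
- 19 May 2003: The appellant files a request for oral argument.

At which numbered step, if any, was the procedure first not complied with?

Step 1

(1) due by 24 December 2002 + 16 days = 9 January 2003; 13 January 2003 misses that deadline by 4 days.
Later steps need not be reached.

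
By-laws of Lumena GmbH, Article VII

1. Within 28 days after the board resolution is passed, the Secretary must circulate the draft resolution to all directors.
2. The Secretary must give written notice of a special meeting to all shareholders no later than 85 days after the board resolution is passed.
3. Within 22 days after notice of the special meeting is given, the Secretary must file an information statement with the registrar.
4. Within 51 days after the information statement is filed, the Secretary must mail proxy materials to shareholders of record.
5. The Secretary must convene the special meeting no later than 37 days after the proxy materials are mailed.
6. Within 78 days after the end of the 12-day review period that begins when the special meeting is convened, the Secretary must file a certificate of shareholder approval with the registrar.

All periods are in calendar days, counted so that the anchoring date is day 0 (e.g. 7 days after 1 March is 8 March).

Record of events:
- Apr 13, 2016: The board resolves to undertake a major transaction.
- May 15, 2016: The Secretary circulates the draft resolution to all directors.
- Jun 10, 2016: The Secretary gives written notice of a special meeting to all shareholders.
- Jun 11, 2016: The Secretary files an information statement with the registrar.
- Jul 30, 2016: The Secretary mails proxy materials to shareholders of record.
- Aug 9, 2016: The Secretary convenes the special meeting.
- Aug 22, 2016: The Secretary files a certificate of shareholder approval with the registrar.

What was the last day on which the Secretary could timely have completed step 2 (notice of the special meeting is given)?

Step 2 runs from Apr 13, 2016, when the board resolution is passed. 85 days after Apr 13, 2016 is Jul 7, 2016.

Jul 7, 2016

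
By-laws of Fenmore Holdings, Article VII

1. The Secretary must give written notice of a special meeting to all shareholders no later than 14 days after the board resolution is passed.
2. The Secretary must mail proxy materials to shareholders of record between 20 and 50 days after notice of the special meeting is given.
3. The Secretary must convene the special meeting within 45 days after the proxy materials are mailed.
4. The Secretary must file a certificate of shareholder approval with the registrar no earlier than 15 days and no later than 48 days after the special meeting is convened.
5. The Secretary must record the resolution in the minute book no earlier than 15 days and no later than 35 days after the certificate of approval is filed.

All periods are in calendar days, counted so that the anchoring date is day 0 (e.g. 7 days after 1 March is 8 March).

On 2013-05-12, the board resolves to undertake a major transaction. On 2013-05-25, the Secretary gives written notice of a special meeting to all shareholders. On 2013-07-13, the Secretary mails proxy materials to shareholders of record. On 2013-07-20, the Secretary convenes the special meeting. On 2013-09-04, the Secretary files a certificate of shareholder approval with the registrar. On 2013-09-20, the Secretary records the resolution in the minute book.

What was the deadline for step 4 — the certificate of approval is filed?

Step 4 runs from 2013-07-20, when the special meeting is convened. The window is 15–48 days after 2013-07-20; it closes on 2013-09-06.

2013-09-06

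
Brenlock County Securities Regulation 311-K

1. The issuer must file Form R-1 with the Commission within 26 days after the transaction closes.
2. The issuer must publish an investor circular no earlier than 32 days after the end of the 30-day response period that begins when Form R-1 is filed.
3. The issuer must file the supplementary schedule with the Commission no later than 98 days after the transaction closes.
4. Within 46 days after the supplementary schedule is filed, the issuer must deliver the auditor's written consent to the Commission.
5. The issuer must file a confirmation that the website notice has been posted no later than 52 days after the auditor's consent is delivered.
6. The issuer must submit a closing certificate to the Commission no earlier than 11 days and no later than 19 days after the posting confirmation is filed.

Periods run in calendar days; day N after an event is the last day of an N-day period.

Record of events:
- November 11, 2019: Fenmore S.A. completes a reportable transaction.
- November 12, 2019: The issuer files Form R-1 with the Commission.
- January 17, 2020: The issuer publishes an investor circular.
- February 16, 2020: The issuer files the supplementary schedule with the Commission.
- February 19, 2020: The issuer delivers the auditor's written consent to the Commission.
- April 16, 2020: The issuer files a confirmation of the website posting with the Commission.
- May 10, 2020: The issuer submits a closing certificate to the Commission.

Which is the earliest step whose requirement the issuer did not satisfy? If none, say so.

Step 1 — counting 26 days from November 11, 2019 (when the transaction closes) gives a deadline of December 7, 2019; November 12, 2019 is within that limit.
Step 2 — must wait 32 days from December 12, 2019 (end of the 30-day response period, which began when Form R-1 is filed on November 12, 2019), so not before January 13, 2020; done January 17, 2020 — permitted.
Step 3 — counting 98 days from November 11, 2019 (when the transaction closes) gives a deadline of February 17, 2020; completed February 16, 2020, before the deadline.
Step 4 — counting 46 days from February 16, 2020 (when the supplementary schedule is filed) gives a deadline of April 2, 2020; February 19, 2020 is within that limit.
Step 5 — counting 52 days from February 19, 2020 (when the auditor's consent is delivered) gives a deadline of April 11, 2020; April 16, 2020 misses that deadline by 5 days.

Step 5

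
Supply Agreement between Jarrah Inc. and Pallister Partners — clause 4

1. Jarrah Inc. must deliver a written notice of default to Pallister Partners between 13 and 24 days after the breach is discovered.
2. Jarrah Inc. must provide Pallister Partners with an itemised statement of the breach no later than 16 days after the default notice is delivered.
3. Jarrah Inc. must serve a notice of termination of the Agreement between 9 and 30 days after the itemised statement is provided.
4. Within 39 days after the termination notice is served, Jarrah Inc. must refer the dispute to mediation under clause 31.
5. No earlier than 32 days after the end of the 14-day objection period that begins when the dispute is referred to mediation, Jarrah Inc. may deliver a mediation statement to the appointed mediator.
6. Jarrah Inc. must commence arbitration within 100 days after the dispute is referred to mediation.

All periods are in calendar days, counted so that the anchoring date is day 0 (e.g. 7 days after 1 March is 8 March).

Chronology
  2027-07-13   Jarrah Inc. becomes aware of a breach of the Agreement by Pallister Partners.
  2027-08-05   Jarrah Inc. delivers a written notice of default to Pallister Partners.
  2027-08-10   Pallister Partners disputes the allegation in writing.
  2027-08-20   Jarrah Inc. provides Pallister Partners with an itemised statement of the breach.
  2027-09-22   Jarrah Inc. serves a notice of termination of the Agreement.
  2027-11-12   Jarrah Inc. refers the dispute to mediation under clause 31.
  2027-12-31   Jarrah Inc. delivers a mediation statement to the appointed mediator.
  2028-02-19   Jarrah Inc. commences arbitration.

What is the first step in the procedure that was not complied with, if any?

Step 3

(1) the permitted window runs from 2027-07-13 + 13 = 2027-07-26 to 2027-07-13 + 24 = 2027-08-06; done 2027-08-05, which is between those dates.
(2) due by 2027-08-05 + 16 days = 2027-08-21; done 2027-08-20 — timely.
(3) the permitted window runs from 2027-08-20 + 9 = 2027-08-29 to 2027-08-20 + 30 = 2027-09-19; 2027-09-22 is 3 days past the end of the window.
That is the first point of non-compliance.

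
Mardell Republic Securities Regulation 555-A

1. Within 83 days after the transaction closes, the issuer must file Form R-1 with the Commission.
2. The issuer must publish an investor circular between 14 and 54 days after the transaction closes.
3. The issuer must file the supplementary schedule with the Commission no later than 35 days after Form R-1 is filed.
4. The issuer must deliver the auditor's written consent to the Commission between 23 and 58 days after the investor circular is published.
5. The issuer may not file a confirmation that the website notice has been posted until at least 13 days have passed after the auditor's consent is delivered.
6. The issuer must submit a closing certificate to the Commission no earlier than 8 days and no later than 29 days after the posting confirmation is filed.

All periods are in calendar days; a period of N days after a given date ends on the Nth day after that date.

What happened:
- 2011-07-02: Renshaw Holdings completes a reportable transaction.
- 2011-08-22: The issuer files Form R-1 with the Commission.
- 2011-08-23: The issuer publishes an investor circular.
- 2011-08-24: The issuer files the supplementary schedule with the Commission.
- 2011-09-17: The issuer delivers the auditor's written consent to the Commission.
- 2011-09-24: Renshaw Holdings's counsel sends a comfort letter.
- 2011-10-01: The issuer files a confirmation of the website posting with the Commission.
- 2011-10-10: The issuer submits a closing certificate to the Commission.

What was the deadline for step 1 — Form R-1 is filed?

2011-09-23

Step 1 runs from 2011-07-02, when the transaction closes. 83 days after 2011-07-02 is 2011-09-23.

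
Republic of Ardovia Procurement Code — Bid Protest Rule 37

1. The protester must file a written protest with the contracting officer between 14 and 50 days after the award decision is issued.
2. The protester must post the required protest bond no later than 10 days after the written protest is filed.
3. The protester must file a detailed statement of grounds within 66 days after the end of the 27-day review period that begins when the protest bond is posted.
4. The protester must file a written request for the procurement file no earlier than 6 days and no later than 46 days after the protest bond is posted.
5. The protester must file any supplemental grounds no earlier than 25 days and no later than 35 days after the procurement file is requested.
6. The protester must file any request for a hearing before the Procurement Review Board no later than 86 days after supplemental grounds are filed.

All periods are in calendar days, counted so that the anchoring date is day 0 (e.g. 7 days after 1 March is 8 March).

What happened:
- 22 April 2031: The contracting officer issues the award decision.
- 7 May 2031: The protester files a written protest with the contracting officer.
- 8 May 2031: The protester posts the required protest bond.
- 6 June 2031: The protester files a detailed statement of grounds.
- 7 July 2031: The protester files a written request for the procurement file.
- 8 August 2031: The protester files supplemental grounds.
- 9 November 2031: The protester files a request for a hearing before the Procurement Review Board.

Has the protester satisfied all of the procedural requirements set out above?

Step 1 — 14 and 50 days from 22 April 2031 (when the award decision is issued) are 6 May 2031 and 11 June 2031 respectively; done 7 May 2031, which is between those dates.
Step 2 — counting 10 days from 7 May 2031 (when the written protest is filed) gives a deadline of 17 May 2031; 8 May 2031 is within that limit.
Step 3 — counting 66 days from 4 June 2031 (end of the 27-day review period, which began when the protest bond is posted on 8 May 2031) gives a deadline of 9 August 2031; done 6 June 2031 — timely.
Step 4 — 6 and 46 days from 8 May 2031 (when the protest bond is posted) are 14 May 2031 and 23 June 2031 respectively; 7 July 2031 is 14 days past the end of the window.
That is the first point of non-compliance.

No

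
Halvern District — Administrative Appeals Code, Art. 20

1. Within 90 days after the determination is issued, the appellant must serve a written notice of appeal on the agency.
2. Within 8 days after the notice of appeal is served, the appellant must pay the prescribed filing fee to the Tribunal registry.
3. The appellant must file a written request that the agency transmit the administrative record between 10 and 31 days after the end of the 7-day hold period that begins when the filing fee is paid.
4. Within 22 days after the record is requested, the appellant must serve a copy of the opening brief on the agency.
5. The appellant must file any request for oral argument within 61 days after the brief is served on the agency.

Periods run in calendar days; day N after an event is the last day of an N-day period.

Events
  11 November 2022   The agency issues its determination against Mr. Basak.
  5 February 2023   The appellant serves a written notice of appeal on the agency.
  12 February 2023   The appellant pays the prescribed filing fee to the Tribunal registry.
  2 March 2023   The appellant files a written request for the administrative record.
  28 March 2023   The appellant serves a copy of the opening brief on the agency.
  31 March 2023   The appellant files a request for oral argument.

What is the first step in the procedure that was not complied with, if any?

Step 4

Step 1: 90 days after 11 November 2022 (when the determination is issued) is 9 February 2023; completed 5 February 2023, before the deadline.
Step 2: 8 days after 5 February 2023 (when the notice of appeal is served) is 13 February 2023; 12 February 2023 is within that limit.
Step 3: the window is 10–31 days after 19 February 2023 (end of the 7-day hold period, which began when the filing fee is paid on 12 February 2023), so 1 March 2023 through 22 March 2023; 2 March 2023 falls inside that range.
Step 4: 22 days after 2 March 2023 (when the record is requested) is 24 March 2023; not done until 28 March 2023, 4 days after the deadline.
That is the first point of non-compliance.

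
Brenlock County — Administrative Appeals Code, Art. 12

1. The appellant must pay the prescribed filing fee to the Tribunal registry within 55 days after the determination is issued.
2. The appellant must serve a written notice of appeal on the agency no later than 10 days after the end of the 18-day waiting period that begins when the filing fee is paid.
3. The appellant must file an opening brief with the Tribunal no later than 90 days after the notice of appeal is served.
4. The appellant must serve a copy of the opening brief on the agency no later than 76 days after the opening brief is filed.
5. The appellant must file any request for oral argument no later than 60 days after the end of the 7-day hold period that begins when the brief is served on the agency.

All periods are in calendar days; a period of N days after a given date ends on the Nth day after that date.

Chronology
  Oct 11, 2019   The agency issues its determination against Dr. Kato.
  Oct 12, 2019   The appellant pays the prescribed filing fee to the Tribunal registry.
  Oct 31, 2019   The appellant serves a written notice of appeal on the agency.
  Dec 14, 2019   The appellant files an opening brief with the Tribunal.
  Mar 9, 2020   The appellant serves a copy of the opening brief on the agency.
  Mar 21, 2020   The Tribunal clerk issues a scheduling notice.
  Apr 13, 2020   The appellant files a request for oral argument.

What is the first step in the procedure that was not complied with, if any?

Step 4

Step 1 — counting 55 days from Oct 11, 2019 (when the determination is issued) gives a deadline of Dec 5, 2019; done Oct 12, 2019 — timely.
Step 2 — counting 10 days from Oct 30, 2019 (end of the 18-day waiting period, which began when the filing fee is paid on Oct 12, 2019) gives a deadline of Nov 9, 2019; completed Oct 31, 2019, before the deadline.
Step 3 — counting 90 days from Oct 31, 2019 (when the notice of appeal is served) gives a deadline of Jan 29, 2020; completed Dec 14, 2019, before the deadline.
Step 4 — counting 76 days from Dec 14, 2019 (when the opening brief is filed) gives a deadline of Feb 28, 2020; Mar 9, 2020 misses that deadline by 10 days.
No need to go further; step 4 was not satisfied.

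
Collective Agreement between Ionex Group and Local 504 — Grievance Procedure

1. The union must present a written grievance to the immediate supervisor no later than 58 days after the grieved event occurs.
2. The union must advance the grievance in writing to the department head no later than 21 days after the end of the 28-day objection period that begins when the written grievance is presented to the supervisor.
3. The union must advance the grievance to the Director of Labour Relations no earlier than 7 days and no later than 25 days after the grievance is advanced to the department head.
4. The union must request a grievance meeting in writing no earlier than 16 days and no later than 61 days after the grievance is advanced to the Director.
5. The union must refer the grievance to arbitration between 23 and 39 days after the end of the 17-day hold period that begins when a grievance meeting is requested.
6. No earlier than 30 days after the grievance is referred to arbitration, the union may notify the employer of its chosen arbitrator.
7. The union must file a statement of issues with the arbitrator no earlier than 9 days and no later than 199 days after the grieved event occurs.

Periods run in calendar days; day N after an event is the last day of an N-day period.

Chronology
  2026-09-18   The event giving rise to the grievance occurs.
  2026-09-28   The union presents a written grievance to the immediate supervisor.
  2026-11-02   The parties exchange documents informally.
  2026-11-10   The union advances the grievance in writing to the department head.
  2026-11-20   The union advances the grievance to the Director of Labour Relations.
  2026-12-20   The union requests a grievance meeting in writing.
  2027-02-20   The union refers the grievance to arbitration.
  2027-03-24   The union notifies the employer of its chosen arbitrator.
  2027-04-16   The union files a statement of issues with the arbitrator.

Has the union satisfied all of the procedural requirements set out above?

Step 1 — counting 58 days from 2026-09-18 (when the grieved event occurs) gives a deadline of 2026-11-15; completed 2026-09-28, before the deadline.
Step 2 — counting 21 days from 2026-10-26 (end of the 28-day objection period, which began when the written grievance is presented to the supervisor on 2026-09-28) gives a deadline of 2026-11-16; done 2026-11-10 — timely.
Step 3 — 7 and 25 days from 2026-11-10 (when the grievance is advanced to the department head) are 2026-11-17 and 2026-12-05 respectively; 2026-11-20 falls inside that range.
Step 4 — 16 and 61 days from 2026-11-20 (when the grievance is advanced to the Director) are 2026-12-06 and 2027-01-20 respectively; done 2026-12-20, which is between those dates.
Step 5 — 23 and 39 days from 2027-01-06 (end of the 17-day hold period, which began when a grievance meeting is requested on 2026-12-20) are 2027-01-29 and 2027-02-14 respectively; done 2027-02-20 — 6 days after the window closed.
The procedure was therefore not followed at step 5.

No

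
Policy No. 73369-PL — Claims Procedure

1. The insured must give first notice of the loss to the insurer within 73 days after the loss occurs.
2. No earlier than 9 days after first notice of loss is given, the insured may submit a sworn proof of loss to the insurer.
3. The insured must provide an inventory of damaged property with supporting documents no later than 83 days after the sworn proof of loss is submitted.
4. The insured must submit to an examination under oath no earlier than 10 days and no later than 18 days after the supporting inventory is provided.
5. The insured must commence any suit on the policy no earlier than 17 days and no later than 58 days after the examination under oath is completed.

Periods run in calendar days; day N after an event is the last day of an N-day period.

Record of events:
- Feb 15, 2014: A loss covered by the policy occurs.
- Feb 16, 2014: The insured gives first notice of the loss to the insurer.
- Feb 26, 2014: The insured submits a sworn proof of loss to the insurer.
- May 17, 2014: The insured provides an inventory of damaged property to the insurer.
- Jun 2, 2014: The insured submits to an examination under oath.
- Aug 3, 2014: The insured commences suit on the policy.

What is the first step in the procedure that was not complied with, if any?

Step 1 — counting 73 days from Feb 15, 2014 (when the loss occurs) gives a deadline of Apr 29, 2014; done Feb 16, 2014 — timely.
Step 2 — must wait 9 days from Feb 16, 2014 (when first notice of loss is given), so not before Feb 25, 2014; Feb 26, 2014 is on or after that date.
Step 3 — counting 83 days from Feb 26, 2014 (when the sworn proof of loss is submitted) gives a deadline of May 20, 2014; completed May 17, 2014, before the deadline.
Step 4 — 10 and 18 days from May 17, 2014 (when the supporting inventory is provided) are May 27, 2014 and Jun 4, 2014 respectively; done Jun 2, 2014, which is between those dates.
Step 5 — 17 and 58 days from Jun 2, 2014 (when the examination under oath is completed) are Jun 19, 2014 and Jul 30, 2014 respectively; Aug 3, 2014 is 4 days past the end of the window.
The procedure was therefore not followed at step 5.

Step 5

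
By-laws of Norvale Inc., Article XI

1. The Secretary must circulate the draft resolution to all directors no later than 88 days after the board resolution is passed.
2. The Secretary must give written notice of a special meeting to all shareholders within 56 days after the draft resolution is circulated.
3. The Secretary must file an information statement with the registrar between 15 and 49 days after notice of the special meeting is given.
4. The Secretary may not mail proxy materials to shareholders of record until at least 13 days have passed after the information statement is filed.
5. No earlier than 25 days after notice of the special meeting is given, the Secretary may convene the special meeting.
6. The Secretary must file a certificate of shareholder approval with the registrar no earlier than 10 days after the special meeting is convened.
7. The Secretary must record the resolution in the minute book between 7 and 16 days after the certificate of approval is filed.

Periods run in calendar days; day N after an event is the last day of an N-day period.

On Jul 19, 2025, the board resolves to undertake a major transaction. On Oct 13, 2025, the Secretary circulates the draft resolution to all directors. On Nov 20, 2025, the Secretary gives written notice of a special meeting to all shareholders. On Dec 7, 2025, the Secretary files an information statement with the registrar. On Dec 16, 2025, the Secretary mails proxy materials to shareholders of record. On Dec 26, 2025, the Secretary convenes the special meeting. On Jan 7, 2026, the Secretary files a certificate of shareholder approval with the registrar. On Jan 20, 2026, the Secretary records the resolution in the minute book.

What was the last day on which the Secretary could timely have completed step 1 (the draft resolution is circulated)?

Oct 15, 2025

Step 1 runs from Jul 19, 2025, when the board resolution is passed. 88 days after Jul 19, 2025 is Oct 15, 2025.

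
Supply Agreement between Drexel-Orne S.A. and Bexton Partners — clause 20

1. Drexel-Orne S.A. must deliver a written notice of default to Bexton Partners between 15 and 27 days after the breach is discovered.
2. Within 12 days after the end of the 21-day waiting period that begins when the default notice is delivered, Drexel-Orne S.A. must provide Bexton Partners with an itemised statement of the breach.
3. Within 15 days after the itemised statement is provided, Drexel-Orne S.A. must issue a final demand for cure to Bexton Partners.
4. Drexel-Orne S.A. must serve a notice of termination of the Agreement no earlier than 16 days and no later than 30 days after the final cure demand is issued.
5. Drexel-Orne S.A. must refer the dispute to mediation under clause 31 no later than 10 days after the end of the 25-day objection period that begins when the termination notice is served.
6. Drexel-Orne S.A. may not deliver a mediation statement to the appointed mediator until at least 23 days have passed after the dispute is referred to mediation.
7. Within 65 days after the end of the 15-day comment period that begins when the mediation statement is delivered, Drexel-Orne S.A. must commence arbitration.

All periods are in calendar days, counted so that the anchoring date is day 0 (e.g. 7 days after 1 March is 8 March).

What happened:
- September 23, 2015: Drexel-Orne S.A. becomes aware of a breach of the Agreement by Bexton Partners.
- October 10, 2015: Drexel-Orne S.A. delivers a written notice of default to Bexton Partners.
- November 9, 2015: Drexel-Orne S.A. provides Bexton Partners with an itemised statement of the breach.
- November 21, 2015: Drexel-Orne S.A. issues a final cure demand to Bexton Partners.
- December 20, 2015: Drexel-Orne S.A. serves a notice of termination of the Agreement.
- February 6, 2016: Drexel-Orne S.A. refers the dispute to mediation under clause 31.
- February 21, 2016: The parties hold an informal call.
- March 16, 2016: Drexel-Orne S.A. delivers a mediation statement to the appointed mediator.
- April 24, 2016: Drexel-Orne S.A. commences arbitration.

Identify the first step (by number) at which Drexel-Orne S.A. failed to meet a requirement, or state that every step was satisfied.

Step 1 — 15 and 27 days from September 23, 2015 (when the breach is discovered) are October 8, 2015 and October 20, 2015 respectively; done October 10, 2015, which is between those dates.
Step 2 — counting 12 days from October 31, 2015 (end of the 21-day waiting period, which began when the default notice is delivered on October 10, 2015) gives a deadline of November 12, 2015; done November 9, 2015 — timely.
Step 3 — counting 15 days from November 9, 2015 (when the itemised statement is provided) gives a deadline of November 24, 2015; November 21, 2015 is within that limit.
Step 4 — 16 and 30 days from November 21, 2015 (when the final cure demand is issued) are December 7, 2015 and December 21, 2015 respectively; done December 20, 2015, which is between those dates.
Step 5 — counting 10 days from January 14, 2016 (end of the 25-day objection period, which began when the termination notice is served on December 20, 2015) gives a deadline of January 24, 2016; not done until February 6, 2016, 13 days after the deadline.
The procedure was therefore not followed at step 5.

Step 5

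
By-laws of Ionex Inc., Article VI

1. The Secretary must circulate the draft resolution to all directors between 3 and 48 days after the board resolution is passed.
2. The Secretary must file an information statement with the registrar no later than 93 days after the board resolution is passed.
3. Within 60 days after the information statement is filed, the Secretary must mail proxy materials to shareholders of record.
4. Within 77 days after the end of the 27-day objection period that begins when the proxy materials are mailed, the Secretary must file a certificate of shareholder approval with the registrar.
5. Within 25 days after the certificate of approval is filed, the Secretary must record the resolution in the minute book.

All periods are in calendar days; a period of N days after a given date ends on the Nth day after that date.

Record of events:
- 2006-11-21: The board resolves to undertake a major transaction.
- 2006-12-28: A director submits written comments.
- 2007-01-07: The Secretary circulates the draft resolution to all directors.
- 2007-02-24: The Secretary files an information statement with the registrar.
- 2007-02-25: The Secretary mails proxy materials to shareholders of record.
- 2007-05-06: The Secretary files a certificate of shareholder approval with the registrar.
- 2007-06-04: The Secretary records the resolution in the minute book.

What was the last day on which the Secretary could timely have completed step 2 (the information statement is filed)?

Step 2 runs from 2006-11-21, when the board resolution is passed. 93 days after 2006-11-21 is 2007-02-22.

2007-02-22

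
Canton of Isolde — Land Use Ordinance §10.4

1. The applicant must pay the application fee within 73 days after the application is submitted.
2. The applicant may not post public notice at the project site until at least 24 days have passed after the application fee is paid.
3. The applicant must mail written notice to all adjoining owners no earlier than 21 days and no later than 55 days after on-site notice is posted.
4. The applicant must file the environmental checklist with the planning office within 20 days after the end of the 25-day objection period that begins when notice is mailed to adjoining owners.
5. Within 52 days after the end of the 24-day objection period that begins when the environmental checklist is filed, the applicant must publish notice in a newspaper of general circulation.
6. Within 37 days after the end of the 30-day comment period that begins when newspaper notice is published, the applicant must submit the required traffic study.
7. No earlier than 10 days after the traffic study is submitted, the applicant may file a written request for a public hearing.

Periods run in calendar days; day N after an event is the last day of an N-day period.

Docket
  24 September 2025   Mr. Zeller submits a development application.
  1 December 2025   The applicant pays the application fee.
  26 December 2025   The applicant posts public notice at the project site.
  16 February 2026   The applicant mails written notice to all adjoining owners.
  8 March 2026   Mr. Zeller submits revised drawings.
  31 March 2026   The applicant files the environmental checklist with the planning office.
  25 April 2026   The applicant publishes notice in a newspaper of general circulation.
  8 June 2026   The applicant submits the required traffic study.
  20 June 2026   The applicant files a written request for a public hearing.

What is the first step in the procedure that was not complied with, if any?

None — every step was satisfied

Step 1 — counting 73 days from 24 September 2025 (when the application is submitted) gives a deadline of 6 December 2025; 1 December 2025 is within that limit.
Step 2 — must wait 24 days from 1 December 2025 (when the application fee is paid), so not before 25 December 2025; done 26 December 2025 — permitted.
Step 3 — 21 and 55 days from 26 December 2025 (when on-site notice is posted) are 16 January 2026 and 19 February 2026 respectively; done 16 February 2026, which is between those dates.
Step 4 — counting 20 days from 13 March 2026 (end of the 25-day objection period, which began when notice is mailed to adjoining owners on 16 February 2026) gives a deadline of 2 April 2026; completed 31 March 2026, before the deadline.
Step 5 — counting 52 days from 24 April 2026 (end of the 24-day objection period, which began when the environmental checklist is filed on 31 March 2026) gives a deadline of 15 June 2026; 25 April 2026 is within that limit.
Step 6 — counting 37 days from 25 May 2026 (end of the 30-day comment period, which began when newspaper notice is published on 25 April 2026) gives a deadline of 1 July 2026; 8 June 2026 is within that limit.
Step 7 — must wait 10 days from 8 June 2026 (when the traffic study is submitted), so not before 18 June 2026; done 20 June 2026 — permitted.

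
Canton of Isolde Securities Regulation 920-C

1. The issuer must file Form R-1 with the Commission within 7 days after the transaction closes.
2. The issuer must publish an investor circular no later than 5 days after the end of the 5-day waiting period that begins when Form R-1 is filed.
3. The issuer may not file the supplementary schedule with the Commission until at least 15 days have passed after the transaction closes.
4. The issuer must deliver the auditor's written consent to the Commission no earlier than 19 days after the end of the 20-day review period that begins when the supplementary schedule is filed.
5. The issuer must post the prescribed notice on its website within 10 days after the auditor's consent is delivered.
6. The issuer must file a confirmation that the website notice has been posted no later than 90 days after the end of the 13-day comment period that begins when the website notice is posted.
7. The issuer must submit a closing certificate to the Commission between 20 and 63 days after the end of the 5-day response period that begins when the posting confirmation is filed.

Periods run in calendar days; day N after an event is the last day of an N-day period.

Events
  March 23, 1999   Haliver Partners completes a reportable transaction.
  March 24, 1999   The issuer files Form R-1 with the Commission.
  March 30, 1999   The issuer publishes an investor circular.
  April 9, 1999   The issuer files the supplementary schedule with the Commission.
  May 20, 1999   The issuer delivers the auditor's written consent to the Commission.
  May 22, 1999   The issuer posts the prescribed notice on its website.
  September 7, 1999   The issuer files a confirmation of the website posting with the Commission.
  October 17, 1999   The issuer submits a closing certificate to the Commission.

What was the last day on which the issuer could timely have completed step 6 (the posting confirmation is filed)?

The website notice is posted on May 22, 1999; the 13-day comment period therefore ends June 4, 1999, and step 6 runs from that date. 90 days after June 4, 1999 is September 2, 1999.

September 2, 1999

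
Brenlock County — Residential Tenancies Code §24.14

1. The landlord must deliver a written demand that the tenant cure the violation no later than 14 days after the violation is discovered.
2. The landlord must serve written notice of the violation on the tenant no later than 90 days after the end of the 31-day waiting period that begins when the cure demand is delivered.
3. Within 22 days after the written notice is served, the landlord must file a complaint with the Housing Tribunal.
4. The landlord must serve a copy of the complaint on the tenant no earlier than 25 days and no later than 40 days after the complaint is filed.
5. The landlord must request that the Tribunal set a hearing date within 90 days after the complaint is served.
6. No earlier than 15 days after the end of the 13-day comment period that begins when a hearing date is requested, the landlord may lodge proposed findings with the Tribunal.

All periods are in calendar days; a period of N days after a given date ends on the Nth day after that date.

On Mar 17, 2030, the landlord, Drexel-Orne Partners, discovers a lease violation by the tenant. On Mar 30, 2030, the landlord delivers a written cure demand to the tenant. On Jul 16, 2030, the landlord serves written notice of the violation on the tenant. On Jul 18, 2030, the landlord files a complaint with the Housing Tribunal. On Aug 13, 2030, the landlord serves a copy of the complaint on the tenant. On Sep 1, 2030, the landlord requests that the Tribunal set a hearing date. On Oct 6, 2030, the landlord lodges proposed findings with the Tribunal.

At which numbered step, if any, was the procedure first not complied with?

None — every step was satisfied

Step 1 — counting 14 days from Mar 17, 2030 (when the violation is discovered) gives a deadline of Mar 31, 2030; done Mar 30, 2030 — timely.
Step 2 — counting 90 days from Apr 30, 2030 (end of the 31-day waiting period, which began when the cure demand is delivered on Mar 30, 2030) gives a deadline of Jul 29, 2030; done Jul 16, 2030 — timely.
Step 3 — counting 22 days from Jul 16, 2030 (when the written notice is served) gives a deadline of Aug 7, 2030; completed Jul 18, 2030, before the deadline.
Step 4 — 25 and 40 days from Jul 18, 2030 (when the complaint is filed) are Aug 12, 2030 and Aug 27, 2030 respectively; done Aug 13, 2030, which is between those dates.
Step 5 — counting 90 days from Aug 13, 2030 (when the complaint is served) gives a deadline of Nov 11, 2030; done Sep 1, 2030 — timely.
Step 6 — must wait 15 days from Sep 14, 2030 (end of the 13-day comment period, which began when a hearing date is requested on Sep 1, 2030), so not before Sep 29, 2030; done Oct 6, 2030, after the minimum wait.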